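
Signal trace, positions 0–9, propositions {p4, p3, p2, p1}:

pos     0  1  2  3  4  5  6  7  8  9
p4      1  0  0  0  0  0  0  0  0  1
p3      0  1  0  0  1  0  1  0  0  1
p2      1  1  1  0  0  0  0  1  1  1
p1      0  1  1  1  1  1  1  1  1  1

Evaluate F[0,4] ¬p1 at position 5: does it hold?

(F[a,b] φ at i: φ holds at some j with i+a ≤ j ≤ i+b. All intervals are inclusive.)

Does not hold

Check ¬p1 at each j in [5,9]:
  j=5: false
  j=6: false
  j=7: false
  j=8: false
  j=9: false
No position in the window satisfies it → formula fails.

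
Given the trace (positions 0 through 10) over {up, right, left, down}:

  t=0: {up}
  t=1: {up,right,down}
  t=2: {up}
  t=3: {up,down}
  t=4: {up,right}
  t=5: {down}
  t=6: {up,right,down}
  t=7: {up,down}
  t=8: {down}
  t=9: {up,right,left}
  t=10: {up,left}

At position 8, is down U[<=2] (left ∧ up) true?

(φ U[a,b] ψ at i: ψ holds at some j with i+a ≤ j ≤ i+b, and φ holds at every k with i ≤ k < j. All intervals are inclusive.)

Holds

Need some j in [8,10] with (left ∧ up), and down at every k in [8,j-1].
  j=8: (left ∧ up) false.
  j=9: (left ∧ up) holds; down holds at every k in [8,8] → satisfied.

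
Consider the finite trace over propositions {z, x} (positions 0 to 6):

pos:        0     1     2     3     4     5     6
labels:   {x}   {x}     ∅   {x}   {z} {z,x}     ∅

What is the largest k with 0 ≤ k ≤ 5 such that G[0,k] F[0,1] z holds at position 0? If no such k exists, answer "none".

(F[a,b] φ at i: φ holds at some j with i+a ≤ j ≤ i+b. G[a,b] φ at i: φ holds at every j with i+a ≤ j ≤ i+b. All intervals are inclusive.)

none

F[0,1] z must hold from j=0 onward; find where it first fails.
  j=0: fails → no k works.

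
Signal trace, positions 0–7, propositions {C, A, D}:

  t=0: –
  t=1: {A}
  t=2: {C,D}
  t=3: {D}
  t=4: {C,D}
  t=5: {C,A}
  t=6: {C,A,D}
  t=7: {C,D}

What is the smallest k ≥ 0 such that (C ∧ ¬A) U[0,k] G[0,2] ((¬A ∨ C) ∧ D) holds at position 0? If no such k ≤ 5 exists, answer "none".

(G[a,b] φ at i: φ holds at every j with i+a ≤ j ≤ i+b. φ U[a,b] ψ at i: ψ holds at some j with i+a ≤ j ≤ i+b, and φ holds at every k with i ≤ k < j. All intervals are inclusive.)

none

Need earliest j ≥ 0 with G[0,2] ((¬A ∨ C) ∧ D), and (C ∧ ¬A) at every k in [0,j-1].
  j=0: rhs fails.
  j=1: rhs fails.
  j=2: rhs holds but lhs fails at k=0.
  j=3: rhs fails.
  j=4: rhs fails.
  j=5: rhs fails.
No witness within the range → none.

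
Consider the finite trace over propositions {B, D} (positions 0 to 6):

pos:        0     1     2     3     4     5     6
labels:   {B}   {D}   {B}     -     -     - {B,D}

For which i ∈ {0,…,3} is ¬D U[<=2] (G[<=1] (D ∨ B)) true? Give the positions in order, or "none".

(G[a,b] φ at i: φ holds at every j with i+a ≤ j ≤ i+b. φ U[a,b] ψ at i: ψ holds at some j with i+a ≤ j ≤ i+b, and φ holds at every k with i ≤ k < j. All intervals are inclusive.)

0, 1

Evaluate at each i in [0,3]:
  i=0: ✓ (rhs at j=0)
  i=1: ✓ (rhs at j=1)
  i=2: ✗ (no rhs in [2,4])
  i=3: ✗ (no rhs in [3,5])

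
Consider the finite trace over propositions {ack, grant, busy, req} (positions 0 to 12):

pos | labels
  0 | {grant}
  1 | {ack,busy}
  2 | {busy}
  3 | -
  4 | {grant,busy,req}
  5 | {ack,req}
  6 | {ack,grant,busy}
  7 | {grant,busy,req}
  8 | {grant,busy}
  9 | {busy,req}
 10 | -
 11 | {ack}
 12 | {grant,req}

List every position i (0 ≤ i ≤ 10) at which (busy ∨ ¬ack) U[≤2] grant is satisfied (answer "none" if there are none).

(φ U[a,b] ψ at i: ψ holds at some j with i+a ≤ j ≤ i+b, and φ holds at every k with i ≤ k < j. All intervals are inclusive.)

0, 2, 3, 4, 6, 7, 8

Evaluate at each i in [0,10]:
  i=0: ✓ (rhs at j=0)
  i=1: ✗ (no rhs in [1,3])
  i=2: ✓ (rhs at j=4; lhs holds on [2,3])
  i=3: ✓ (rhs at j=4; lhs holds on [3,3])
  i=4: ✓ (rhs at j=4)
  i=5: ✗ (lhs fails at k=5 before rhs at j=6)
  i=6: ✓ (rhs at j=6)
  i=7: ✓ (rhs at j=7)
  i=8: ✓ (rhs at j=8)
  i=9: ✗ (no rhs in [9,11])
  i=10: ✗ (lhs fails at k=11 before rhs at j=12)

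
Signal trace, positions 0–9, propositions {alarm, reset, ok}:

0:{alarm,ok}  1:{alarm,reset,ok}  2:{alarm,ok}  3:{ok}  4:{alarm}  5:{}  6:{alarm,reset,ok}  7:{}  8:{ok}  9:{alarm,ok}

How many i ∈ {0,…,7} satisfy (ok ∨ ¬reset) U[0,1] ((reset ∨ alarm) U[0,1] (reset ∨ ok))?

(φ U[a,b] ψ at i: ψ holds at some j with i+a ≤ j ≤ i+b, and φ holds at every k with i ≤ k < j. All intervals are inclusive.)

Evaluate at each i in [0,7]:
  i=0: ✓ (rhs at j=0)
  i=1: ✓ (rhs at j=1)
  i=2: ✓ (rhs at j=2)
  i=3: ✓ (rhs at j=3)
  i=4: ✗ (no rhs in [4,5])
  i=5: ✓ (rhs at j=6; lhs holds on [5,5])
  i=6: ✓ (rhs at j=6)
  i=7: ✓ (rhs at j=8; lhs holds on [7,7])
Positions where it holds: {0, 1, 2, 3, 5, 6, 7} → 7.

7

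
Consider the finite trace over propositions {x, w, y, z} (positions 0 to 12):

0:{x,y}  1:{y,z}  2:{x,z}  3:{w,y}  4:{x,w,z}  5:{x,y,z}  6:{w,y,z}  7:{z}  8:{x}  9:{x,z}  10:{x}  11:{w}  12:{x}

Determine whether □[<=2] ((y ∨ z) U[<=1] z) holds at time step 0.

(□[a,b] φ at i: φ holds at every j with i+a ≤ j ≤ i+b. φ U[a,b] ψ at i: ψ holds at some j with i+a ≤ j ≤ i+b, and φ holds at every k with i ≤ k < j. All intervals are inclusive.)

Check ((y ∨ z) U[<=1] z) at every j in [0,2]:
  j=0: holds
  j=1: holds
  j=2: holds
All positions satisfy it → formula holds.

Yes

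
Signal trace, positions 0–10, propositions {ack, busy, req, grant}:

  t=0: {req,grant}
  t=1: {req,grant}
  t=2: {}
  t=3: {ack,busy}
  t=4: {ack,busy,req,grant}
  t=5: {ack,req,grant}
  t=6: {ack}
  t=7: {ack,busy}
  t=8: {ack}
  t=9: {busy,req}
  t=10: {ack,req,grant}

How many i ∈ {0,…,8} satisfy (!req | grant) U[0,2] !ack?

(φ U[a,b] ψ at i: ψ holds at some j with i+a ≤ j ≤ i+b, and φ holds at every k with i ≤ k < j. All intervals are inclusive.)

Evaluate at each i in [0,8]:
  i=0: ✓ (rhs at j=0)
  i=1: ✓ (rhs at j=1)
  i=2: ✓ (rhs at j=2)
  i=3: ✗ (no rhs in [3,5])
  i=4: ✗ (no rhs in [4,6])
  i=5: ✗ (no rhs in [5,7])
  i=6: ✗ (no rhs in [6,8])
  i=7: ✓ (rhs at j=9; lhs holds on [7,8])
  i=8: ✓ (rhs at j=9; lhs holds on [8,8])
Positions where it holds: {0, 1, 2, 7, 8} → 5.

5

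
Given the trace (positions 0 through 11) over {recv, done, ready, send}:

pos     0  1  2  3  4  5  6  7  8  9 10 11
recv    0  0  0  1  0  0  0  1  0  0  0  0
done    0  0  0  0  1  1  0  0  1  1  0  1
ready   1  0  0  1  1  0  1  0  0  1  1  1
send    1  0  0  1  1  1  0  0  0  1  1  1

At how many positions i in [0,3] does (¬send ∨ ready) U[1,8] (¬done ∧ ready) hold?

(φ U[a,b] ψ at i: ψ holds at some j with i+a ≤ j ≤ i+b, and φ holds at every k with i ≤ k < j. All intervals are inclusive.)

Evaluate at each i in [0,3]:
  i=0: ✓ (rhs at j=3; lhs holds on [0,2])
  i=1: ✓ (rhs at j=3; lhs holds on [1,2])
  i=2: ✓ (rhs at j=3; lhs holds on [2,2])
  i=3: ✗ (lhs fails at k=5 before rhs at j=6)
Positions where it holds: {0, 1, 2} → 3.

3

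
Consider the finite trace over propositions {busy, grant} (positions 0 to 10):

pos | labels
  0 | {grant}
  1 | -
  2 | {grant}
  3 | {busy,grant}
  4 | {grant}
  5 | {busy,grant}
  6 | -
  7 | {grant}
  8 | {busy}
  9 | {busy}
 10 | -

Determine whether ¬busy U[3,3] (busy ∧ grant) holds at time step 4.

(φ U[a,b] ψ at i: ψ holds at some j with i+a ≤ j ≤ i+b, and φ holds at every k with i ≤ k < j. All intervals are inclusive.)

Need some j in [7,7] with (busy ∧ grant), and ¬busy at every k in [4,j-1].
  j=7: (busy ∧ grant) false.
No j in the window works → until fails.

False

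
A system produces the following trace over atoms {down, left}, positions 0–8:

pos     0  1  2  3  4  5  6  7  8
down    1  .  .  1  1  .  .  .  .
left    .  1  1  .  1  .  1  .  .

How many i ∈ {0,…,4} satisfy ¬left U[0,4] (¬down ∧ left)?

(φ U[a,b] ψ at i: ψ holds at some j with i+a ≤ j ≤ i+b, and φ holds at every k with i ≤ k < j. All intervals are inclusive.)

Evaluate at each i in [0,4]:
  i=0: ✓ (rhs at j=1; lhs holds on [0,0])
  i=1: ✓ (rhs at j=1)
  i=2: ✓ (rhs at j=2)
  i=3: ✗ (lhs fails at k=4 before rhs at j=6)
  i=4: ✗ (lhs fails at k=4 before rhs at j=6)
Positions where it holds: {0, 1, 2} → 3.

3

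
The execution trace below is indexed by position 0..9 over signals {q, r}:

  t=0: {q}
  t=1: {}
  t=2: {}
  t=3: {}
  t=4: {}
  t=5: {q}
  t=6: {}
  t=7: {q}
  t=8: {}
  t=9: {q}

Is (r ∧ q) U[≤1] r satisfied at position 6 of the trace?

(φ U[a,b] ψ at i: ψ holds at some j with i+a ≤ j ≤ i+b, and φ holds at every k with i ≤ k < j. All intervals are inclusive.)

Need some j in [6,7] with r, and (r ∧ q) at every k in [6,j-1].
  j=6: r false.
  j=7: r false.
No j in the window works → until fails.

Does not hold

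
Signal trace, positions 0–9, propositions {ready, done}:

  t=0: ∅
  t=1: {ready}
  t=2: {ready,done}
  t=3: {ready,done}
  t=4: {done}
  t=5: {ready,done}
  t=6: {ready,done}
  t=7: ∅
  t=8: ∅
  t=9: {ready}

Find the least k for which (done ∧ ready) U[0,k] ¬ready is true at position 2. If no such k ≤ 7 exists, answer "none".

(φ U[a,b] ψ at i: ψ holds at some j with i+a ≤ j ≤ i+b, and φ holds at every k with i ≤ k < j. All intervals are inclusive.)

Need earliest j ≥ 2 with ¬ready, and (done ∧ ready) at every k in [2,j-1].
  j=2: rhs fails.
  j=3: rhs fails.
  j=4: rhs holds; lhs holds on [2,3]. k = 2.

2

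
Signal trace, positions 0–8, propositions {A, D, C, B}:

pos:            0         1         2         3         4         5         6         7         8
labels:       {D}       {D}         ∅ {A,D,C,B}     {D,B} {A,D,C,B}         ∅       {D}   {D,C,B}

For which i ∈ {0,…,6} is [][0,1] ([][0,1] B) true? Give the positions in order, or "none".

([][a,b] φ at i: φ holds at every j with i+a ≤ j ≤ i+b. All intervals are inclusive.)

Evaluate at each i in [0,6]:
  i=0: ✗ (fails at j=0)
  i=1: ✗ (fails at j=1)
  i=2: ✗ (fails at j=2)
  i=3: ✓ (all of [3,4])
  i=4: ✗ (fails at j=5)
  i=5: ✗ (fails at j=5)
  i=6: ✗ (fails at j=6)

3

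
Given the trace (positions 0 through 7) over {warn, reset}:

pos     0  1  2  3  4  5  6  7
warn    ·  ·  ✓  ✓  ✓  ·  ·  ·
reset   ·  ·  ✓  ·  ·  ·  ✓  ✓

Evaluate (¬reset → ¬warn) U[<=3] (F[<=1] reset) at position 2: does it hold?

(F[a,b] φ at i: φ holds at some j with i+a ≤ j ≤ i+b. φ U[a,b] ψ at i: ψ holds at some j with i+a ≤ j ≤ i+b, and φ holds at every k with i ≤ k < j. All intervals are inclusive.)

True

Need some j in [2,5] with F[<=1] reset, and (¬reset → ¬warn) at every k in [2,j-1].
  j=2: F[<=1] reset holds; no prefix to check → satisfied.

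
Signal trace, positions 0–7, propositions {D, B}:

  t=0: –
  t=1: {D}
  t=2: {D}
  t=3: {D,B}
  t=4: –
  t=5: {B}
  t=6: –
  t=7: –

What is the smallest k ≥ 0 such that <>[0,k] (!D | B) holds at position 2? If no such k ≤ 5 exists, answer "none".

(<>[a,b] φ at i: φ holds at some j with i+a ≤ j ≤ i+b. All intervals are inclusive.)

1

Scan j = 2,3,… for (!D | B):
  j=2: fails
  j=3: holds
First hit at j=3, so smallest k = 3-2 = 1.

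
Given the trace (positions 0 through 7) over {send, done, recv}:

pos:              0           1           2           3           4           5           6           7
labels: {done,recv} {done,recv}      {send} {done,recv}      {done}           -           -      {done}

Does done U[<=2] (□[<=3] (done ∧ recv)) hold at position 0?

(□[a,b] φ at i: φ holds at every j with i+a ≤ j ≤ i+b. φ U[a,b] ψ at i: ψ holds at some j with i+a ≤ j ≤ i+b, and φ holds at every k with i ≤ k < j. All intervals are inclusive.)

Need some j in [0,2] with □[<=3] (done ∧ recv), and done at every k in [0,j-1].
  j=0: □[<=3] (done ∧ recv) — fails at 2.
  j=1: □[<=3] (done ∧ recv) — fails at 2.
  j=2: □[<=3] (done ∧ recv) — fails at 2.
No j in the window works → until fails.

False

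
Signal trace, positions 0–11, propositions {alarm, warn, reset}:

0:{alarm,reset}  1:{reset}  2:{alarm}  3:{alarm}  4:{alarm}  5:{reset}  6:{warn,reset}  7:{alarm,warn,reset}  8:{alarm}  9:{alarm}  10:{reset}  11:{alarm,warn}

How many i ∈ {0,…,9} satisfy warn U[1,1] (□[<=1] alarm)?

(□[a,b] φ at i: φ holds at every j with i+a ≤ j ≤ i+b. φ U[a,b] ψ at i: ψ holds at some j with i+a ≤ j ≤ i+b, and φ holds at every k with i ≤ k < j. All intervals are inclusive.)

Evaluate at each i in [0,9]:
  i=0: ✗ (no rhs in [1,1])
  i=1: ✗ (lhs fails at k=1 before rhs at j=2)
  i=2: ✗ (lhs fails at k=2 before rhs at j=3)
  i=3: ✗ (no rhs in [4,4])
  i=4: ✗ (no rhs in [5,5])
  i=5: ✗ (no rhs in [6,6])
  i=6: ✓ (rhs at j=7; lhs holds on [6,6])
  i=7: ✓ (rhs at j=8; lhs holds on [7,7])
  i=8: ✗ (no rhs in [9,9])
  i=9: ✗ (no rhs in [10,10])
Positions where it holds: {6, 7} → 2.

2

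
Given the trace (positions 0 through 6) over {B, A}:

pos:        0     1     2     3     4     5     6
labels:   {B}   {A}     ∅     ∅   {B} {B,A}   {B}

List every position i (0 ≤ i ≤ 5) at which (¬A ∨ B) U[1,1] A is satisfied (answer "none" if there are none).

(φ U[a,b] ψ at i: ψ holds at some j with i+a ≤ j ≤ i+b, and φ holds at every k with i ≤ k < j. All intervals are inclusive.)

Evaluate at each i in [0,5]:
  i=0: ✓ (rhs at j=1; lhs holds on [0,0])
  i=1: ✗ (no rhs in [2,2])
  i=2: ✗ (no rhs in [3,3])
  i=3: ✗ (no rhs in [4,4])
  i=4: ✓ (rhs at j=5; lhs holds on [4,4])
  i=5: ✗ (no rhs in [6,6])

0, 4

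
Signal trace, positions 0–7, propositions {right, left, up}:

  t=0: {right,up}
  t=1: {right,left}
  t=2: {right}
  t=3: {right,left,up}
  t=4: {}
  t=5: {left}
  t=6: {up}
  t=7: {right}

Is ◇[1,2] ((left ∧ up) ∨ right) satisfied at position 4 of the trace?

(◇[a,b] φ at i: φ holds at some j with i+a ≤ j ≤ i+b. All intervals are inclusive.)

Does not hold

Check ((left ∧ up) ∨ right) at each j in [5,6]:
  j=5: false
  j=6: false
No position in the window satisfies it → formula fails.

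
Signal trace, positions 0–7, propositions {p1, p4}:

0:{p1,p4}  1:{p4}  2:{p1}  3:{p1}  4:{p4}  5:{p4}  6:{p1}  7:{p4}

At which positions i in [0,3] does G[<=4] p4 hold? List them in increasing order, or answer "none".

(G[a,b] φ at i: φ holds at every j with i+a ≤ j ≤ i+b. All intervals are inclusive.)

none

Evaluate at each i in [0,3]:
  i=0: ✗ (fails at j=2)
  i=1: ✗ (fails at j=2)
  i=2: ✗ (fails at j=2)
  i=3: ✗ (fails at j=3)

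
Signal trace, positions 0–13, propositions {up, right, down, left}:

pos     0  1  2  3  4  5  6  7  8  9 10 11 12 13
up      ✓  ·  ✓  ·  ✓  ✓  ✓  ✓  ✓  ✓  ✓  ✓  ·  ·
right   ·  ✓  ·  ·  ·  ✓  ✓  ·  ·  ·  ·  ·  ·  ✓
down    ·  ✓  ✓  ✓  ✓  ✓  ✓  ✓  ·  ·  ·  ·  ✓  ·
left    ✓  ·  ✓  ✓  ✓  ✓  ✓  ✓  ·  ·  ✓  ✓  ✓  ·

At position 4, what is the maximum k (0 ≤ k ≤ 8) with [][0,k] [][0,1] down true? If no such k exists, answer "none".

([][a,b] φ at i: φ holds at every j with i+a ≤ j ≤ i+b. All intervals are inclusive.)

2

[][0,1] down must hold from j=4 onward; find where it first fails.
  j=4: holds
  j=5: holds
  j=6: holds
  j=7: fails
Holds on [4,6], so largest k = 2.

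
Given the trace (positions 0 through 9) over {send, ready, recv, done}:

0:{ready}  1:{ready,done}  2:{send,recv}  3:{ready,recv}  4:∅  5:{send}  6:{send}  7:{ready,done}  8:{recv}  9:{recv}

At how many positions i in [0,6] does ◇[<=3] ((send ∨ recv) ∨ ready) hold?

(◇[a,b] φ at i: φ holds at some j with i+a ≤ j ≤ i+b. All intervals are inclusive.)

7

Evaluate at each i in [0,6]:
  i=0: ✓ (witness j=0)
  i=1: ✓ (witness j=1)
  i=2: ✓ (witness j=2)
  i=3: ✓ (witness j=3)
  i=4: ✓ (witness j=5)
  i=5: ✓ (witness j=5)
  i=6: ✓ (witness j=6)
Positions where it holds: {0, 1, 2, 3, 4, 5, 6} → 7.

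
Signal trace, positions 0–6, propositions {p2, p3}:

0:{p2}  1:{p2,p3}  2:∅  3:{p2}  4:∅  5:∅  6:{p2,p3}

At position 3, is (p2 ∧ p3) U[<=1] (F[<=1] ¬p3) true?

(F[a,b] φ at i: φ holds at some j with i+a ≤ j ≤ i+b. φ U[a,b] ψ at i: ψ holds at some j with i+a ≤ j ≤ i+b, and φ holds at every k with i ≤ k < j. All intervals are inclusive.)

Need some j in [3,4] with F[<=1] ¬p3, and (p2 ∧ p3) at every k in [3,j-1].
  j=3: F[<=1] ¬p3 holds; no prefix to check → satisfied.

Holds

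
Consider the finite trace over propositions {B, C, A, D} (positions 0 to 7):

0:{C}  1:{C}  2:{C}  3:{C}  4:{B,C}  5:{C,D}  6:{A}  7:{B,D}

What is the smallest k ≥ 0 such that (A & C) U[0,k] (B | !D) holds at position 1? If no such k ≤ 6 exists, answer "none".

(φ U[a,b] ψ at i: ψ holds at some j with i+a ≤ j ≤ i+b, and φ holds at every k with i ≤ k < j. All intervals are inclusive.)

Need earliest j ≥ 1 with (B | !D), and (A & C) at every k in [1,j-1].
  j=1: rhs holds (empty prefix). k = 0.

0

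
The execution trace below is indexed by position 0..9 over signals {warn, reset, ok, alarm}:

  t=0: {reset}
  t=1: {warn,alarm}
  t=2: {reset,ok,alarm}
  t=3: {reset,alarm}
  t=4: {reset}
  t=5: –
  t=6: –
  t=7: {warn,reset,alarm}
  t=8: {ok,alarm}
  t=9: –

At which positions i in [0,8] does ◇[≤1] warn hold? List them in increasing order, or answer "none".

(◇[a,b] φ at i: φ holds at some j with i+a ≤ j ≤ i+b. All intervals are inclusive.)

0, 1, 6, 7

Evaluate at each i in [0,8]:
  i=0: ✓ (witness j=1)
  i=1: ✓ (witness j=1)
  i=2: ✗ (none in [2,3])
  i=3: ✗ (none in [3,4])
  i=4: ✗ (none in [4,5])
  i=5: ✗ (none in [5,6])
  i=6: ✓ (witness j=7)
  i=7: ✓ (witness j=7)
  i=8: ✗ (none in [8,9])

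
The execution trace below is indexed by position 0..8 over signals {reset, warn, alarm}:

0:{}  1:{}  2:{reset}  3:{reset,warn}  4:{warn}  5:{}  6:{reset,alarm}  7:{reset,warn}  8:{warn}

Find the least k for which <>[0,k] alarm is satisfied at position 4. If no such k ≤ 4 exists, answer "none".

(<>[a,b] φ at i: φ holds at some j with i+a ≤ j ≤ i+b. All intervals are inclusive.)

2

Scan j = 4,5,… for alarm:
  j=4: fails
  j=5: fails
  j=6: holds
First hit at j=6, so smallest k = 6-4 = 2.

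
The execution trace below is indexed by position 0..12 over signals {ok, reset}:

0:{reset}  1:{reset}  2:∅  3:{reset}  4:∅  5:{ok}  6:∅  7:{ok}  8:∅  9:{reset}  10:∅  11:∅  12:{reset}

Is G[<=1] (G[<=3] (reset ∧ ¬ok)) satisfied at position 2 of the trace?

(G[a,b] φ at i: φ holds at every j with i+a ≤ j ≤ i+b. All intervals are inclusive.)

Check G[<=3] (reset ∧ ¬ok) at every j in [2,3]:
  j=2: fails at 2
  j=3: fails at 4
Fails at j=2 → formula fails.

False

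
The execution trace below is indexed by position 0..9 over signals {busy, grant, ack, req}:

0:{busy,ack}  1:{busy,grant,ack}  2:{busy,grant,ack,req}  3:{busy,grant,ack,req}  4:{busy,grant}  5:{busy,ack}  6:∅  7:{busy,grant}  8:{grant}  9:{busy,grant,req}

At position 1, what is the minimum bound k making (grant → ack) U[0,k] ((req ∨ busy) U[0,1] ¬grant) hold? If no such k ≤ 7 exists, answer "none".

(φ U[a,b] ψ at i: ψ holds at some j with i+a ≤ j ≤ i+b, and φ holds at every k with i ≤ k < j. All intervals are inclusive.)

3

Need earliest j ≥ 1 with ((req ∨ busy) U[0,1] ¬grant), and (grant → ack) at every k in [1,j-1].
  j=1: rhs fails.
  j=2: rhs fails.
  j=3: rhs fails.
  j=4: rhs holds; lhs holds on [1,3]. k = 3.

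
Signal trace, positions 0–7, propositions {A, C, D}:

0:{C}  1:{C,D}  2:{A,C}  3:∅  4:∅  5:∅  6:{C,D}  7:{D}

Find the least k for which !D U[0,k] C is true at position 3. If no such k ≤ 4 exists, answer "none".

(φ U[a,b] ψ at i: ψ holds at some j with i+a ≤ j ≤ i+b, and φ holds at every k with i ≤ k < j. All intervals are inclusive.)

3

Need earliest j ≥ 3 with C, and !D at every k in [3,j-1].
  j=3: rhs fails.
  j=4: rhs fails.
  j=5: rhs fails.
  j=6: rhs holds; lhs holds on [3,5]. k = 3.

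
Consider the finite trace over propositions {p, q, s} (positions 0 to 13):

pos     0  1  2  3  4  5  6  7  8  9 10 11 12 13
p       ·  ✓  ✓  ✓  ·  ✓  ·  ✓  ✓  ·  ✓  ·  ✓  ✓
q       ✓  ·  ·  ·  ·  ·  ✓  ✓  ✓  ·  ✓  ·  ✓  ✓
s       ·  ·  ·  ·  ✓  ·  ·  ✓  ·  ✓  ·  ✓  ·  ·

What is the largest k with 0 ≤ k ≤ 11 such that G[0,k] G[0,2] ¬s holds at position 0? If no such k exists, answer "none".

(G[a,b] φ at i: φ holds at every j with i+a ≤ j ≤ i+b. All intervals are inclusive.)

1

G[0,2] ¬s must hold from j=0 onward; find where it first fails.
  j=0: holds
  j=1: holds
  j=2: fails
Holds on [0,1], so largest k = 1.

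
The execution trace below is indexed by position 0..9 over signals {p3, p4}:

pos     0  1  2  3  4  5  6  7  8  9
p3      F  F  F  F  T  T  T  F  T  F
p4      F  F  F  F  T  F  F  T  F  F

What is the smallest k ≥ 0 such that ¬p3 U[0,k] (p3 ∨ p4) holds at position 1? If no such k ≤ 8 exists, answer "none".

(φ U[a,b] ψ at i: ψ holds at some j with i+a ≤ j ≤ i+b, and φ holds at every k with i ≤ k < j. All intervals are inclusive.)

Need earliest j ≥ 1 with (p3 ∨ p4), and ¬p3 at every k in [1,j-1].
  j=1: rhs fails.
  j=2: rhs fails.
  j=3: rhs fails.
  j=4: rhs holds; lhs holds on [1,3]. k = 3.

3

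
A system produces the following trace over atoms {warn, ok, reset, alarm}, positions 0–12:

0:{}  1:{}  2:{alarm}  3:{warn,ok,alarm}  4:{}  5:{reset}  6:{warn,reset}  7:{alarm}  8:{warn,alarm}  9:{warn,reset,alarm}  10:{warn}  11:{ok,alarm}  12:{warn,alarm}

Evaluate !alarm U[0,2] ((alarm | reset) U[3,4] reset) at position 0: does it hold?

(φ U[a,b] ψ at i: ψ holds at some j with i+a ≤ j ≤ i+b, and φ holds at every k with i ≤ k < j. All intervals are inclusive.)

Need some j in [0,2] with ((alarm | reset) U[3,4] reset), and !alarm at every k in [0,j-1].
  j=0: ((alarm | reset) U[3,4] reset) — fails.
  j=1: ((alarm | reset) U[3,4] reset) — fails.
  j=2: ((alarm | reset) U[3,4] reset) — fails.
No j in the window works → until fails.

False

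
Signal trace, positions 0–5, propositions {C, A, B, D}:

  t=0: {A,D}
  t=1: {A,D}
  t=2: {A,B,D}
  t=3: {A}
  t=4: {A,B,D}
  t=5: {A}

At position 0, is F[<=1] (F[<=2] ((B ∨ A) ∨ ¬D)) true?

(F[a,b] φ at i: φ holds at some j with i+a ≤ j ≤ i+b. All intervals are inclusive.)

True

Check F[<=2] ((B ∨ A) ∨ ¬D) at each j in [0,1]:
  j=0: holds (witness at 0)
  j=1: holds (witness at 1)
Found at j=0 → formula holds.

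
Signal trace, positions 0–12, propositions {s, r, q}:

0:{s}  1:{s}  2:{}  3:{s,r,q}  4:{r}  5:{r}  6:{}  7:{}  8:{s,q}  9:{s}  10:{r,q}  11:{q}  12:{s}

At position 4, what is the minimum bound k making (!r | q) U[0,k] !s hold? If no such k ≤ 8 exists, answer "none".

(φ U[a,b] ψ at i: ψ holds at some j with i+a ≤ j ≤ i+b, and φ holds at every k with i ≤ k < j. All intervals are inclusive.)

Need earliest j ≥ 4 with !s, and (!r | q) at every k in [4,j-1].
  j=4: rhs holds (empty prefix). k = 0.

0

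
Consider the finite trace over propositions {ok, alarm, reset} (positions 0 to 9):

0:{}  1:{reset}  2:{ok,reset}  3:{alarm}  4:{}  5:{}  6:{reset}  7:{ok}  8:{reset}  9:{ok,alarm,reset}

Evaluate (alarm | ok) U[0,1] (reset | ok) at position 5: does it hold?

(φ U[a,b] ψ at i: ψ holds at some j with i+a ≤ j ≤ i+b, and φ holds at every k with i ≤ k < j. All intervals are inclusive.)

Does not hold

Need some j in [5,6] with (reset | ok), and (alarm | ok) at every k in [5,j-1].
  j=5: (reset | ok) false.
  j=6: (reset | ok) holds, but (alarm | ok) fails at k=5 → not this j.
No j in the window works → until fails.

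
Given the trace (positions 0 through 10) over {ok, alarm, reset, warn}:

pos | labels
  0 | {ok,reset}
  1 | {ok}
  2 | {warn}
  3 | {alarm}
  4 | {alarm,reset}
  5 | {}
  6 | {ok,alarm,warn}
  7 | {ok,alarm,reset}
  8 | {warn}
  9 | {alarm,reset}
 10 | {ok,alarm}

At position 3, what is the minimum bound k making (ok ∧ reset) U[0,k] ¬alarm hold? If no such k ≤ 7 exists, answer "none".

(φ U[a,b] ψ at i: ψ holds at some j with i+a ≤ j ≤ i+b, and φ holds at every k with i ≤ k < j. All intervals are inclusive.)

Need earliest j ≥ 3 with ¬alarm, and (ok ∧ reset) at every k in [3,j-1].
  j=3: rhs fails.
  j=4: rhs fails.
  j=5: rhs holds but lhs fails at k=3.
  j=6: rhs fails.
  j=7: rhs fails.
  j=8: rhs holds but lhs fails at k=3.
  j=9: rhs fails.
  j=10: rhs fails.
No witness within the range → none.

none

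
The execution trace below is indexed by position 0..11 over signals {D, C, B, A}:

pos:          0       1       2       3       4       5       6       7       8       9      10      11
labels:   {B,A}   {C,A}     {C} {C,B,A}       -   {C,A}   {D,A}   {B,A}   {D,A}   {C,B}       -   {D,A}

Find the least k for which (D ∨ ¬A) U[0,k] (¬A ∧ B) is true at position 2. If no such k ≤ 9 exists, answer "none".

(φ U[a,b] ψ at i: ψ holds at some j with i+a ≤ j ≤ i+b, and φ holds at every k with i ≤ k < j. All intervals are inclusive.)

none

Need earliest j ≥ 2 with (¬A ∧ B), and (D ∨ ¬A) at every k in [2,j-1].
  j=2: rhs fails.
  j=3: rhs fails.
  j=4: rhs fails.
  j=5: rhs fails.
  j=6: rhs fails.
  j=7: rhs fails.
  j=8: rhs fails.
  j=9: rhs holds but lhs fails at k=3.
  j=10: rhs fails.
  j=11: rhs fails.
No witness within the range → none.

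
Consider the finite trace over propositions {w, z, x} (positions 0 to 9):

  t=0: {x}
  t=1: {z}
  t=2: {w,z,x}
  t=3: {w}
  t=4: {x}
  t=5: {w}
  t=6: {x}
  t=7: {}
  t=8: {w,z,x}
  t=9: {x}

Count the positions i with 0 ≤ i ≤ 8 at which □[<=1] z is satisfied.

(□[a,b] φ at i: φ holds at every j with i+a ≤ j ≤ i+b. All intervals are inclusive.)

1

Evaluate at each i in [0,8]:
  i=0: ✗ (fails at j=0)
  i=1: ✓ (all of [1,2])
  i=2: ✗ (fails at j=3)
  i=3: ✗ (fails at j=3)
  i=4: ✗ (fails at j=4)
  i=5: ✗ (fails at j=5)
  i=6: ✗ (fails at j=6)
  i=7: ✗ (fails at j=7)
  i=8: ✗ (fails at j=9)
Positions where it holds: {1} → 1.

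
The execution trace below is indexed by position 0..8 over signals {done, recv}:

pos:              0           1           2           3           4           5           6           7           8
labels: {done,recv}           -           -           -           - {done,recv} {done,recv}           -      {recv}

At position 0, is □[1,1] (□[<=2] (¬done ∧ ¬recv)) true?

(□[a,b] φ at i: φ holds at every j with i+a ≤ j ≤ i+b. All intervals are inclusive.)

Check □[<=2] (¬done ∧ ¬recv) at every j in [1,1]:
  j=1: holds on [1,3]
All positions satisfy it → formula holds.

Yes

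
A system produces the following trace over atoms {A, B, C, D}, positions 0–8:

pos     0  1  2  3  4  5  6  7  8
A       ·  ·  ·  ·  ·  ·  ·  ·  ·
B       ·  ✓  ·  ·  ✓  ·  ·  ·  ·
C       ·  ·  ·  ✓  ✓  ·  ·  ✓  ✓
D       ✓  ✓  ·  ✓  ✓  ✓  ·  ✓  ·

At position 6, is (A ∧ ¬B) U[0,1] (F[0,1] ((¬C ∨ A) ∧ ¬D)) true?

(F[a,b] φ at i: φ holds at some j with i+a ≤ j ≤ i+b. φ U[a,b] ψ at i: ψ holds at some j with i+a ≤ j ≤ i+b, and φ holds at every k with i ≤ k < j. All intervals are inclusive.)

Holds

Need some j in [6,7] with F[0,1] ((¬C ∨ A) ∧ ¬D), and (A ∧ ¬B) at every k in [6,j-1].
  j=6: F[0,1] ((¬C ∨ A) ∧ ¬D) holds; no prefix to check → satisfied.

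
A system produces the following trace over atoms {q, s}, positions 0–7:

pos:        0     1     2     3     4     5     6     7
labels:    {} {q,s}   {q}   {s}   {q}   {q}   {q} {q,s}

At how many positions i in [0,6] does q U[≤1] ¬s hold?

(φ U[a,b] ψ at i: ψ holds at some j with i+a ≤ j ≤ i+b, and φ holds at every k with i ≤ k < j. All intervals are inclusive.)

6

Evaluate at each i in [0,6]:
  i=0: ✓ (rhs at j=0)
  i=1: ✓ (rhs at j=2; lhs holds on [1,1])
  i=2: ✓ (rhs at j=2)
  i=3: ✗ (lhs fails at k=3 before rhs at j=4)
  i=4: ✓ (rhs at j=4)
  i=5: ✓ (rhs at j=5)
  i=6: ✓ (rhs at j=6)
Positions where it holds: {0, 1, 2, 4, 5, 6} → 6.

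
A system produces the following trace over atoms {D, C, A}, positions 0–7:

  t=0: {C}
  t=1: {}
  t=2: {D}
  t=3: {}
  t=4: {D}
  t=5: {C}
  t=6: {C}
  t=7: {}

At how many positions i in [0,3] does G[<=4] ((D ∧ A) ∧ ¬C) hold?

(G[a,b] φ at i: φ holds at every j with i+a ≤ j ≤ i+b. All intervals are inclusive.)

0

Evaluate at each i in [0,3]:
  i=0: ✗ (fails at j=0)
  i=1: ✗ (fails at j=1)
  i=2: ✗ (fails at j=2)
  i=3: ✗ (fails at j=3)
Positions where it holds: {} → 0.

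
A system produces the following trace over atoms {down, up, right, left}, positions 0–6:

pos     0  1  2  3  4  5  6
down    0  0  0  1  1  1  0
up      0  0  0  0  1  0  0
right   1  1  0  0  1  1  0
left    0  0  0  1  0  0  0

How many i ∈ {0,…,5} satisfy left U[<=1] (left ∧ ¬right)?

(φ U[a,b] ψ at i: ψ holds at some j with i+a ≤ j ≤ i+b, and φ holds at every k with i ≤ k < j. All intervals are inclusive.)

Evaluate at each i in [0,5]:
  i=0: ✗ (no rhs in [0,1])
  i=1: ✗ (no rhs in [1,2])
  i=2: ✗ (lhs fails at k=2 before rhs at j=3)
  i=3: ✓ (rhs at j=3)
  i=4: ✗ (no rhs in [4,5])
  i=5: ✗ (no rhs in [5,6])
Positions where it holds: {3} → 1.

1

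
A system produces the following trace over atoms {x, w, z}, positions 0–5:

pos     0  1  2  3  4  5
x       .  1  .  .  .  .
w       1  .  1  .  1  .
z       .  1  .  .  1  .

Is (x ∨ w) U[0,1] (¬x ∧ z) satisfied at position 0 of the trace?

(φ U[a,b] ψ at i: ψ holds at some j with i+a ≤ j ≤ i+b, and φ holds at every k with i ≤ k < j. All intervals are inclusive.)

Does not hold

Need some j in [0,1] with (¬x ∧ z), and (x ∨ w) at every k in [0,j-1].
  j=0: (¬x ∧ z) false.
  j=1: (¬x ∧ z) false.
No j in the window works → until fails.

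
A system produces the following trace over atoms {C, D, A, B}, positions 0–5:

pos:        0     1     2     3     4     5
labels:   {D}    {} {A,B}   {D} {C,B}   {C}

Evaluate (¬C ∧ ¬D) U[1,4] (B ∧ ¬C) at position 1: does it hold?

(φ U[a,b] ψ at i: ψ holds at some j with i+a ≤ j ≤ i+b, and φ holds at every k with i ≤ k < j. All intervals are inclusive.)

Yes

Need some j in [2,5] with (B ∧ ¬C), and (¬C ∧ ¬D) at every k in [1,j-1].
  j=2: (B ∧ ¬C) holds; (¬C ∧ ¬D) holds at every k in [1,1] → satisfied.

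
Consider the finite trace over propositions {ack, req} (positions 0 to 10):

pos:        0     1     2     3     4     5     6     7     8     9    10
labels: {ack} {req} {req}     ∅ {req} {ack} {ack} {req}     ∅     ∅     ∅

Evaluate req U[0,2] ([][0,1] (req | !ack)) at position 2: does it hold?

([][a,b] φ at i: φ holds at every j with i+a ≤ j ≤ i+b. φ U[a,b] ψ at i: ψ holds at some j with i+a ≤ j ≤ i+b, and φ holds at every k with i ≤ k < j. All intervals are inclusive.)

Need some j in [2,4] with [][0,1] (req | !ack), and req at every k in [2,j-1].
  j=2: [][0,1] (req | !ack) holds; no prefix to check → satisfied.

Yes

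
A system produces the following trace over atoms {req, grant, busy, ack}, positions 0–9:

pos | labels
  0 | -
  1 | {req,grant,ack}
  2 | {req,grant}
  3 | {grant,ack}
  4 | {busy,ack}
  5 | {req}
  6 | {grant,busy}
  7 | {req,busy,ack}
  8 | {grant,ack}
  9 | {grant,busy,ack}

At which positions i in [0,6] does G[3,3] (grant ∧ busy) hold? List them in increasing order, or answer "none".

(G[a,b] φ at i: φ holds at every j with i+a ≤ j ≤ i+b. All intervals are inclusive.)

Evaluate at each i in [0,6]:
  i=0: ✗ (fails at j=3)
  i=1: ✗ (fails at j=4)
  i=2: ✗ (fails at j=5)
  i=3: ✓ (all of [6,6])
  i=4: ✗ (fails at j=7)
  i=5: ✗ (fails at j=8)
  i=6: ✓ (all of [9,9])

3, 6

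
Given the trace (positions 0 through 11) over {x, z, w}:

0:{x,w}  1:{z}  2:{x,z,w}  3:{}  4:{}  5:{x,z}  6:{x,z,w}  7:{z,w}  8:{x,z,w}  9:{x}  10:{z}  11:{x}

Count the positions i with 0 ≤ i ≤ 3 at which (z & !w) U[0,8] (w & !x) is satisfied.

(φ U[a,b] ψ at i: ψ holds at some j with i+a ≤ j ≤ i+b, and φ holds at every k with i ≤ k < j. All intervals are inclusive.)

0

Evaluate at each i in [0,3]:
  i=0: ✗ (lhs fails at k=0 before rhs at j=7)
  i=1: ✗ (lhs fails at k=2 before rhs at j=7)
  i=2: ✗ (lhs fails at k=2 before rhs at j=7)
  i=3: ✗ (lhs fails at k=3 before rhs at j=7)
Positions where it holds: {} → 0.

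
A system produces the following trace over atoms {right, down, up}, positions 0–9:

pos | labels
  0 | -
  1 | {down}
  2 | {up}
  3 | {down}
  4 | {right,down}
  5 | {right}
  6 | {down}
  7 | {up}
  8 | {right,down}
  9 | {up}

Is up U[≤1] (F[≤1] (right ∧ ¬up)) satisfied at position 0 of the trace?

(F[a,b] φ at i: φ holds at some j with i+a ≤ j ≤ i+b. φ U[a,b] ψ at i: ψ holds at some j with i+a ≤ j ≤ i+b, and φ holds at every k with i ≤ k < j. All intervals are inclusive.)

No

Need some j in [0,1] with F[≤1] (right ∧ ¬up), and up at every k in [0,j-1].
  j=0: F[≤1] (right ∧ ¬up) — fails (none in [0,1]).
  j=1: F[≤1] (right ∧ ¬up) — fails (none in [1,2]).
No j in the window works → until fails.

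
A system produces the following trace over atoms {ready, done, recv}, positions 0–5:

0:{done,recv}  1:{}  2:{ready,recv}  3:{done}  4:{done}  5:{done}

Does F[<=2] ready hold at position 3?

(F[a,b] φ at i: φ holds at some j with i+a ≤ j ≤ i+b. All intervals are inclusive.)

False

Check ready at each j in [3,5]:
  j=3: false
  j=4: false
  j=5: false
No position in the window satisfies it → formula fails.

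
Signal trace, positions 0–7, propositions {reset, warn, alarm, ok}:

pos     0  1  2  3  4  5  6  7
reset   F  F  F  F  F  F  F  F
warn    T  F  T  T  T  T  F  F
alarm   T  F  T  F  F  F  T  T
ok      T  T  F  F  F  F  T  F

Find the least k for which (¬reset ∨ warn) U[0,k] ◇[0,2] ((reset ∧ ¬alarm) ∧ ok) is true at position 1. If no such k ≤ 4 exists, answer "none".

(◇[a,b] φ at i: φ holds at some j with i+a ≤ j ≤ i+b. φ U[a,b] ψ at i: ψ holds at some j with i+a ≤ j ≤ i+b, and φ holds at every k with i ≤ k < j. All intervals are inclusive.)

Need earliest j ≥ 1 with ◇[0,2] ((reset ∧ ¬alarm) ∧ ok), and (¬reset ∨ warn) at every k in [1,j-1].
  j=1: rhs fails.
  j=2: rhs fails.
  j=3: rhs fails.
  j=4: rhs fails.
  j=5: rhs fails.
No witness within the range → none.

none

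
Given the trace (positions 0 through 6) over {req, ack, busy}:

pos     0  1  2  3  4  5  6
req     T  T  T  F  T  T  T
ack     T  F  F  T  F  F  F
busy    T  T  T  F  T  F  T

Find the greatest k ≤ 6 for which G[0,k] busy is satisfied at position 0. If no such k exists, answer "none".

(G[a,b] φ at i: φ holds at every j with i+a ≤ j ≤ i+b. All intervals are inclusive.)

2

busy must hold from j=0 onward; find where it first fails.
  j=0: holds
  j=1: holds
  j=2: holds
  j=3: fails
Holds on [0,2], so largest k = 2.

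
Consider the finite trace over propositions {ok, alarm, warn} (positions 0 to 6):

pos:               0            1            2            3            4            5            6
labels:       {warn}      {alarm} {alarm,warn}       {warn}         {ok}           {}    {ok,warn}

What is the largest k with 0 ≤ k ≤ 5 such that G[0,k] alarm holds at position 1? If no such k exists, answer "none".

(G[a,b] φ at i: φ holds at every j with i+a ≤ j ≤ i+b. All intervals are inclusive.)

alarm must hold from j=1 onward; find where it first fails.
  j=1: holds
  j=2: holds
  j=3: fails
Holds on [1,2], so largest k = 1.

1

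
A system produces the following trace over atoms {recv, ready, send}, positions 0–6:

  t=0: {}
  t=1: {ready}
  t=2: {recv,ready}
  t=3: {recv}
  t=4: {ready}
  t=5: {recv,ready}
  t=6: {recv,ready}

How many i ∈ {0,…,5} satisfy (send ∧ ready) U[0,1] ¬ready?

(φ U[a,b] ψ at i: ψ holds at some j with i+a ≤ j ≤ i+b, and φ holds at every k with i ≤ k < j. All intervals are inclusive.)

2

Evaluate at each i in [0,5]:
  i=0: ✓ (rhs at j=0)
  i=1: ✗ (no rhs in [1,2])
  i=2: ✗ (lhs fails at k=2 before rhs at j=3)
  i=3: ✓ (rhs at j=3)
  i=4: ✗ (no rhs in [4,5])
  i=5: ✗ (no rhs in [5,6])
Positions where it holds: {0, 3} → 2.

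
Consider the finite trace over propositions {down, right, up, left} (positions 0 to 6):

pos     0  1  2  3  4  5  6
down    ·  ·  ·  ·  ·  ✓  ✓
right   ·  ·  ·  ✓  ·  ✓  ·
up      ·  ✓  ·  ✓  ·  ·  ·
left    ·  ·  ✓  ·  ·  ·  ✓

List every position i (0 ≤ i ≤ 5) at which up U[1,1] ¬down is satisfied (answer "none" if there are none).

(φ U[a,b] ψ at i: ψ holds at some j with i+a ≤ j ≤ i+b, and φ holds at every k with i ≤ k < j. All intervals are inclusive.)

Evaluate at each i in [0,5]:
  i=0: ✗ (lhs fails at k=0 before rhs at j=1)
  i=1: ✓ (rhs at j=2; lhs holds on [1,1])
  i=2: ✗ (lhs fails at k=2 before rhs at j=3)
  i=3: ✓ (rhs at j=4; lhs holds on [3,3])
  i=4: ✗ (no rhs in [5,5])
  i=5: ✗ (no rhs in [6,6])

1, 3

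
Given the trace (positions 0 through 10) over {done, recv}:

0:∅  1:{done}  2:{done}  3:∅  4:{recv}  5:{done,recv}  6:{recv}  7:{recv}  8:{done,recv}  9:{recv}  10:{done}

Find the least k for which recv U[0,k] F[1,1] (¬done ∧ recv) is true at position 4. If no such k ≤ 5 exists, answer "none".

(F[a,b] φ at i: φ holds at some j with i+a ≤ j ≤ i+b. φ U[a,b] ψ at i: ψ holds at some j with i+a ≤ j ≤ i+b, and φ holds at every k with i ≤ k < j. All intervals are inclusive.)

1

Need earliest j ≥ 4 with F[1,1] (¬done ∧ recv), and recv at every k in [4,j-1].
  j=4: rhs fails.
  j=5: rhs holds; lhs holds on [4,4]. k = 1.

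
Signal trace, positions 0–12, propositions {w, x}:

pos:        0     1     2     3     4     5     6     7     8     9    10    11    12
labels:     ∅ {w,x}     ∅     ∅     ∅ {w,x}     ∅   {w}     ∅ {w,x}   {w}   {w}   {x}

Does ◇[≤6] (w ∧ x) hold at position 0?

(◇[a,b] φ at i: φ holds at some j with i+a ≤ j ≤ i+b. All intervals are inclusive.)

Yes

Check (w ∧ x) at each j in [0,6]:
  j=0: false
  j=1: true
  j=2: false
  j=3: false
  j=4: false
  j=5: true
  j=6: false
Found at j=1 → formula holds.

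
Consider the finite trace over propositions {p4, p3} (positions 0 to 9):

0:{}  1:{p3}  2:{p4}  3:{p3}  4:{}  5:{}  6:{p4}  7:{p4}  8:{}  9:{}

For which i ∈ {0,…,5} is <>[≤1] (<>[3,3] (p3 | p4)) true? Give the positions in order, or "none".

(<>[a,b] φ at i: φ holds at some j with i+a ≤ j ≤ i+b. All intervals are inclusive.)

0, 2, 3, 4

Evaluate at each i in [0,5]:
  i=0: ✓ (witness j=0)
  i=1: ✗ (none in [1,2])
  i=2: ✓ (witness j=3)
  i=3: ✓ (witness j=3)
  i=4: ✓ (witness j=4)
  i=5: ✗ (none in [5,6])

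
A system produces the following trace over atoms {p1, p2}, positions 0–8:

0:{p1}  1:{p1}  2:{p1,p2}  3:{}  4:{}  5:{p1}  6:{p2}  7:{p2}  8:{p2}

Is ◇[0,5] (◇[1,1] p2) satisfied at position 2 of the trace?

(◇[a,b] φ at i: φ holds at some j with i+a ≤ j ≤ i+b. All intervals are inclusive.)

Check ◇[1,1] p2 at each j in [2,7]:
  j=2: fails (none in [3,3])
  j=3: fails (none in [4,4])
  j=4: fails (none in [5,5])
  j=5: holds (witness at 6)
  j=6: holds (witness at 7)
  j=7: holds (witness at 8)
Found at j=5 → formula holds.

Holds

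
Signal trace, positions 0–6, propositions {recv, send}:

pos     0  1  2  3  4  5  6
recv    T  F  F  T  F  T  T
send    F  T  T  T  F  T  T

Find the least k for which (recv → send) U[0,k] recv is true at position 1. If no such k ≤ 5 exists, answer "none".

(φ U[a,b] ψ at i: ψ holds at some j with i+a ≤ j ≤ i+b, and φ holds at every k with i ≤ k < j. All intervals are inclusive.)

2

Need earliest j ≥ 1 with recv, and (recv → send) at every k in [1,j-1].
  j=1: rhs fails.
  j=2: rhs fails.
  j=3: rhs holds; lhs holds on [1,2]. k = 2.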